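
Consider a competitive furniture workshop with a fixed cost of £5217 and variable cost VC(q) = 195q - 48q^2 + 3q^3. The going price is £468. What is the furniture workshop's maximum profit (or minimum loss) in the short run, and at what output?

Profit = -£147 at q = 13

AVC = 195 - 48q + 3q^2; min AVC = £3 at q = 8. Since P = £468 ≥ min AVC, the firm produces.
With MC = 195 - 96q + 9q^2, P = MC on the upward-sloping part at q* = 13.
TR = 468·13 = 6084. TC = 5217 + 1014 = 6231. Profit = 6084 − 6231 = -£147.
That loss of £147 beats the £5217 the firm would lose by shutting down; producing recovers £5070 of fixed cost.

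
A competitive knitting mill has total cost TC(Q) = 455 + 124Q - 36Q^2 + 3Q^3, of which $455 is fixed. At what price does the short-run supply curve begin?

Short-run supply begins at min AVC. From VC = 124Q - 36Q^2 + 3Q^3, AVC = 124 - 36Q + 3Q^2.
dAVC/dQ = -36 + 6Q = 0 gives Q = 6. min AVC = 124 - 36·6 + 3·6^2 = 16.
For P < $16 the firm produces nothing.

$16 per unit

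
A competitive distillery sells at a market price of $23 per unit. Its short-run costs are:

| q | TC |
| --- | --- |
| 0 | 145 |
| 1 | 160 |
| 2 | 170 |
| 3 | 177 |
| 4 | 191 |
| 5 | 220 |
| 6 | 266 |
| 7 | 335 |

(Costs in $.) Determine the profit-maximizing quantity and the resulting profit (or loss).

Profit at each row (π = 23q − TC): q=0: -145; q=1: -137; q=2: -124; q=3: -108; q=4: -99; q=5: -105; q=6: -128; q=7: -174.
Profit is maximized at q = 4. AVC there is 46/4 = $11.50 ≤ P, so producing beats shutting down (which would give -$145).

q = 4; profit = -$99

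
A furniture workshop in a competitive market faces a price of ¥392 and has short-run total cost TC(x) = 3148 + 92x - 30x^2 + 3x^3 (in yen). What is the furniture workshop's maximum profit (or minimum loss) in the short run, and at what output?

Profit = -¥148 at x = 10

AVC = 92 - 30x + 3x^2; min AVC = ¥17 at x = 5. Since P = ¥392 ≥ min AVC, the firm produces.
With MC = 92 - 60x + 9x^2, P = MC on the upward-sloping part at x* = 10.
TR = 392·10 = 3920. TC = 3148 + 920 = 4068. Profit = 3920 − 4068 = -¥148.
Shutting down would mean losing the fixed cost of ¥3148, so operating at a loss of ¥148 is better by ¥3000.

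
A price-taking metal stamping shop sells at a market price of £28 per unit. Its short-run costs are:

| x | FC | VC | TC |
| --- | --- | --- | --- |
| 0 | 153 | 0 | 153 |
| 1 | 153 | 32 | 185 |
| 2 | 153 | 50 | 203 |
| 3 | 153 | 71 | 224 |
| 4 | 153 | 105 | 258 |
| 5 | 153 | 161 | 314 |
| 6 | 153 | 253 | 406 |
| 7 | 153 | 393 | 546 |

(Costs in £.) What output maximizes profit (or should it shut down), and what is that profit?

x = 3; profit = -£140

Tabulate TR − TC: x=0: -153; x=1: -157; x=2: -147; x=3: -140; x=4: -146; x=5: -174; x=6: -238; x=7: -350.
Profit is maximized at x = 3. AVC there is 71/3 = £23.67 ≤ P, so producing beats shutting down (which would give -£153).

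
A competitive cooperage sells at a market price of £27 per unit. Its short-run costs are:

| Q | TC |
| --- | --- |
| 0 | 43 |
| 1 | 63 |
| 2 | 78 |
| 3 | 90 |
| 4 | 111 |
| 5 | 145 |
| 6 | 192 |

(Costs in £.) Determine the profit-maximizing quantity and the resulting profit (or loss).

Q = 4; profit = -£3

Compute π = P·Q − TC at each output: Q=0: -43; Q=1: -36; Q=2: -24; Q=3: -9; Q=4: -3; Q=5: -10; Q=6: -30.
Profit is maximized at Q = 4. AVC there is 68/4 = £17 ≤ P, so producing beats shutting down (which would give -£43).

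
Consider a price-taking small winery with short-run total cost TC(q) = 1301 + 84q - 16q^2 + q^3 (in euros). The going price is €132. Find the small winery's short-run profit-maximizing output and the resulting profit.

Profit = -€149 at q = 12

AVC = 84 - 16q + q^2 has its minimum €20 at q = 8; price €132 clears that bar, so the firm operates.
MC = 84 - 32q + 3q^2. Setting P = MC and taking the root on the rising branch gives q* = 12.
TR = 132·12 = 1584. TC = 1301 + 432 = 1733. Profit = 1584 − 1733 = -€149.
Shutting down would mean losing the fixed cost of €1301, so operating at a loss of €149 is better by €1152.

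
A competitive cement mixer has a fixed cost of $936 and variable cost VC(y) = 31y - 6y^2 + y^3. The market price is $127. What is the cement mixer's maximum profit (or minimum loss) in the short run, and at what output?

Profit = -$296 at y = 8

AVC = 31 - 6y + y^2 has its minimum $22 at y = 3; price $127 clears that bar, so the firm operates.
With MC = 31 - 12y + 3y^2, P = MC on the upward-sloping part at y* = 8.
TR = 127·8 = 1016. TC = 936 + 376 = 1312. Profit = 1016 − 1312 = -$296.
Shutting down would mean losing the fixed cost of $936, so operating at a loss of $296 is better by $640.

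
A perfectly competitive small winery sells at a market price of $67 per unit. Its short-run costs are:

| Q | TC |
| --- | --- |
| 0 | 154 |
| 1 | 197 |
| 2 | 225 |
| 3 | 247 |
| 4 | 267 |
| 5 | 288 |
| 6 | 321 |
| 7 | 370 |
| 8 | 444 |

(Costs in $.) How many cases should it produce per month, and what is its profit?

Tabulate TR − TC: Q=0: -154; Q=1: -130; Q=2: -91; Q=3: -46; Q=4: 1; Q=5: 47; Q=6: 81; Q=7: 99; Q=8: 92.
Profit is maximized at Q = 7. AVC there is 216/7 = $30.86 ≤ P, so producing beats shutting down (which would give -$154).

Q = 7; profit = $99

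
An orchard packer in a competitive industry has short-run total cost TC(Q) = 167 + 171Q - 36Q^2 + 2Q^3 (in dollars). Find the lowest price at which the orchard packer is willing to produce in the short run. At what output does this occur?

$9 per unit, at Q = 9

The shutdown price is the minimum of AVC. VC = 171Q - 36Q^2 + 2Q^3, so AVC = 171 - 36Q + 2Q^2.
At the minimum of AVC, MC = AVC. MC = 171 - 72Q + 6Q^2; setting MC = AVC gives 4Q^2 - 36Q = 0, so Q = 9. min AVC = 9.
For P < $9 the firm produces nothing.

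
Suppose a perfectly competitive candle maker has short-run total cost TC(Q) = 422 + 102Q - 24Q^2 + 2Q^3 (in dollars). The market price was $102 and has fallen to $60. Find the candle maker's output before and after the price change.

Output falls from 8 to 7

AVC = 102 - 24Q + 2Q^2, minimized at Q = 6 where min AVC = $30. MC = 102 - 48Q + 6Q^2.
At P = $102 ≥ min AVC, set P = MC on the rising branch: Q = 8.
At P = $60 ≥ min AVC, set P = MC: Q = 7. The firm stays open but cuts output.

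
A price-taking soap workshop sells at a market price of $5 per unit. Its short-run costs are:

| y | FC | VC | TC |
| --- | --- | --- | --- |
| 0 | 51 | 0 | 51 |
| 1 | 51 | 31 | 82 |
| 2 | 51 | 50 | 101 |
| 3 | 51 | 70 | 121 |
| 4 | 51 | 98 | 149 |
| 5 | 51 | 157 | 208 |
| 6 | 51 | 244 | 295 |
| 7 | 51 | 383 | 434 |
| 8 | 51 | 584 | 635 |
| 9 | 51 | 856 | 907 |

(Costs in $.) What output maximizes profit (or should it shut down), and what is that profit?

y = 0 (shut down); profit = -$51

Tabulate TR − TC: y=0: -51; y=1: -77; y=2: -91; y=3: -106; y=4: -129; y=5: -183; y=6: -265; y=7: -399; y=8: -595; y=9: -862.
Profit is highest at y = 0. Equivalently, the lowest AVC in the table is 70/3 ≈ $23.33 at y = 3, and P = $5 falls below it — price never covers variable cost, so the firm shuts down and loses only its fixed cost.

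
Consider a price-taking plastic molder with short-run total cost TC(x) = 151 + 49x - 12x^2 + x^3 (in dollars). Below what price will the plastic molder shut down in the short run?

The firm shuts down when price falls below the minimum of average variable cost. AVC = VC/x = 49 - 12x + x^2.
dAVC/dx = -12 + 2x = 0 gives x = 6. min AVC = 49 - 12·6 + 6^2 = 13.
So the shutdown price is $13.

$13 per unit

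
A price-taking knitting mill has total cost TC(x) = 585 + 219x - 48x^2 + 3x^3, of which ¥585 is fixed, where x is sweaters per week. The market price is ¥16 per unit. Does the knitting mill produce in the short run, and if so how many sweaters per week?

From TC, MC = TC'(x) = 219 - 96x + 9x^2 and AVC = VC/x = 219 - 48x + 3x^2.
AVC is minimized where dAVC/dx = -48 + 6x = 0, at x = 8; min AVC = 219 - 48·8 + 3·8^2 = ¥27.
Since P = ¥16 < min AVC = ¥27, price fails to cover variable cost at any output.
Best response: produce nothing and absorb the ¥585 fixed cost.

Shut down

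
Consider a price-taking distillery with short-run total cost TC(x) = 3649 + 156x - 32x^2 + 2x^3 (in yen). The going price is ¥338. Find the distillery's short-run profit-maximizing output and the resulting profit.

Profit = -¥269 at x = 13

AVC = 156 - 32x + 2x^2; min AVC = ¥28 at x = 8. Since P = ¥338 ≥ min AVC, the firm produces.
MC = 156 - 64x + 6x^2. Setting P = MC and taking the root on the rising branch gives x* = 13.
TR = 338·13 = 4394. TC = 3649 + 1014 = 4663. Profit = 4394 − 4663 = -¥269.
That loss of ¥269 beats the ¥3649 the firm would lose by shutting down; producing recovers ¥3380 of fixed cost.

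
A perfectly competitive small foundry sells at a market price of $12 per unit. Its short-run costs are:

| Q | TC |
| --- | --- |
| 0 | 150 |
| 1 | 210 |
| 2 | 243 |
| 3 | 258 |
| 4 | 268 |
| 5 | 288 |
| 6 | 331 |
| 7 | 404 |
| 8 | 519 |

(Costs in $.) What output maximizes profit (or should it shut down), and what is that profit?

Q = 0 (shut down); profit = -$150

Tabulate TR − TC: Q=0: -150; Q=1: -198; Q=2: -219; Q=3: -222; Q=4: -220; Q=5: -228; Q=6: -259; Q=7: -320; Q=8: -423.
Profit is highest at Q = 0. Equivalently, the lowest AVC in the table is 138/5 ≈ $27.60 at Q = 5, and P = $12 falls below it — price never covers variable cost, so the firm shuts down and loses only its fixed cost.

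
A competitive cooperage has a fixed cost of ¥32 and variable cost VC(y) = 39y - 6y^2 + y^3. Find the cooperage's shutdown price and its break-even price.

Shutdown price = ¥30; break-even price = ¥39

AVC = 39 - 6y + y^2; minimized at y = 3, giving min AVC = ¥30. That is the shutdown price.
ATC = 32/y + 39 - 6y + y^2. Setting dATC/dy = −32/y^2 − 6 + 2y = 0 gives y = 4 (since 2·4^3 − 6·4^2 = 32).
min ATC = 32/4 + 39 − 6·4 + 4^2 = ¥39. That is the break-even price.
Between these two prices the firm operates at a loss; above ¥39 it earns a profit.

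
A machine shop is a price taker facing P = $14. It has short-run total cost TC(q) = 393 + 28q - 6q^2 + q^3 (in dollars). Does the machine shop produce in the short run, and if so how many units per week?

Shut down

From TC, MC = TC'(q) = 28 - 12q + 3q^2 and AVC = VC/q = 28 - 6q + q^2.
The AVC parabola has its vertex at q = 6/2 = 3, where AVC = 28 - 6·3 + 3^2 = $19.
Since P = $14 < min AVC = $19, price fails to cover variable cost at any output.
Best response: produce nothing and absorb the $393 fixed cost.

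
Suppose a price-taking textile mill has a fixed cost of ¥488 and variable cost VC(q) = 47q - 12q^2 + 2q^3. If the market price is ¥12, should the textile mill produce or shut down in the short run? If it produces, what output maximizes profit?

Shut down

From TC, MC = TC'(q) = 47 - 24q + 6q^2 and AVC = VC/q = 47 - 12q + 2q^2.
AVC hits its minimum where MC = AVC, at q = 3, giving min AVC = 47 - 12·3 + 2·3^2 = ¥29.
P = ¥12 lies below min AVC = ¥29; no output level covers variable cost.
The firm minimizes its loss by shutting down and losing only its fixed cost of ¥488.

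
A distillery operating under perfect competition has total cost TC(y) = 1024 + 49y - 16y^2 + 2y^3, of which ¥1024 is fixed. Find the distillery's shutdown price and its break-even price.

Shutdown price = ¥17; break-even price = ¥177

Shutdown price = min AVC. AVC = 49 - 16y + 2y^2, with vertex at y = 4 and minimum ¥17.
ATC = 1024/y + 49 - 16y + 2y^2. Setting dATC/dy = −1024/y^2 − 16 + 4y = 0 gives y = 8 (since 4·8^3 − 16·8^2 = 1024).
min ATC = 1024/8 + 49 − 16·8 + 2·8^2 = ¥177. That is the break-even price.
For ¥17 ≤ P < ¥177 the firm produces at a loss; below ¥17 it shuts down.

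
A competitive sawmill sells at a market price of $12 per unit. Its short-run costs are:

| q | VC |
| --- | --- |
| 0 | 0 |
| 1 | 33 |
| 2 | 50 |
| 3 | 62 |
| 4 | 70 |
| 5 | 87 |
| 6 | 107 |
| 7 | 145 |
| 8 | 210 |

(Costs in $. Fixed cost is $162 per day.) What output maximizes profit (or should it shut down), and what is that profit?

q = 0 (shut down); profit = -$162

Tabulate TR − TC: q=0: -162; q=1: -183; q=2: -188; q=3: -188; q=4: -184; q=5: -189; q=6: -197; q=7: -223; q=8: -276.
Profit is highest at q = 0. Equivalently, the lowest AVC in the table is 87/5 ≈ $17.40 at q = 5, and P = $12 falls below it — price never covers variable cost, so the firm shuts down and loses only its fixed cost.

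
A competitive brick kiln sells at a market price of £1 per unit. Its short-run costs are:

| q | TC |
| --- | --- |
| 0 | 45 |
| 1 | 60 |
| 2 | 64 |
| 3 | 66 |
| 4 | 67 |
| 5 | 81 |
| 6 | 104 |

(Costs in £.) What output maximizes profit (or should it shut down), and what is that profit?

q = 0 (shut down); profit = -£45

Profit at each row (π = 1q − TC): q=0: -45; q=1: -59; q=2: -62; q=3: -63; q=4: -63; q=5: -76; q=6: -98.
Profit is highest at q = 0. Equivalently, the lowest AVC in the table is 22/4 ≈ £5.50 at q = 4, and P = £1 falls below it — price never covers variable cost, so the firm shuts down and loses only its fixed cost.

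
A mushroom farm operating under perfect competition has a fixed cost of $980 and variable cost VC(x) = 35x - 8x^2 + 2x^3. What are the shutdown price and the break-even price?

AVC = 35 - 8x + 2x^2; minimized at x = 2, giving min AVC = $27. That is the shutdown price.
ATC = 980/x + 35 - 8x + 2x^2. Setting dATC/dx = −980/x^2 − 8 + 4x = 0 gives x = 7 (since 4·7^3 − 8·7^2 = 980).
min ATC = 980/7 + 35 − 8·7 + 2·7^2 = $217. That is the break-even price.
Between these two prices the firm operates at a loss; above $217 it earns a profit.

Shutdown price = $27; break-even price = $217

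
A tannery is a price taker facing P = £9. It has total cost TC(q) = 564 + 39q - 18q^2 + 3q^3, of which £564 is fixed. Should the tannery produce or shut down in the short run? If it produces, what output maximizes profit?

Strip out fixed cost: VC = 39q - 18q^2 + 3q^3. Then AVC = 39 - 18q + 3q^2 and MC = 39 - 36q + 9q^2.
AVC is minimized where dAVC/dq = -18 + 6q = 0, at q = 3; min AVC = 39 - 18·3 + 3·3^2 = £12.
With P < min AVC (£9 < £12), every unit sold adds to the loss.
Shutting down limits the loss to fixed cost, £564.

Shut down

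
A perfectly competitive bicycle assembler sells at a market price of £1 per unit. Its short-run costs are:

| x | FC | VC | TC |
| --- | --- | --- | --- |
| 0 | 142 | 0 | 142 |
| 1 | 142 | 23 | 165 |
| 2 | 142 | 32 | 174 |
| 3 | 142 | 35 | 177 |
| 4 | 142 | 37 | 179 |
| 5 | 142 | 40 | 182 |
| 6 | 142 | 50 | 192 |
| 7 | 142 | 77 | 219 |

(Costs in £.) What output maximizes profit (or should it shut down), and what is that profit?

Profit at each row (π = 1x − TC): x=0: -142; x=1: -164; x=2: -172; x=3: -174; x=4: -175; x=5: -177; x=6: -186; x=7: -212.
Profit is highest at x = 0. Equivalently, the lowest AVC in the table is 40/5 ≈ £8 at x = 5, and P = £1 falls below it — price never covers variable cost, so the firm shuts down and loses only its fixed cost.

x = 0 (shut down); profit = -£142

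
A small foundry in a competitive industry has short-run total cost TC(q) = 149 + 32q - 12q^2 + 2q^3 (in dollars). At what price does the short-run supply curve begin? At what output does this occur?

Short-run supply begins at min AVC. From VC = 32q - 12q^2 + 2q^3, AVC = 32 - 12q + 2q^2.
dAVC/dq = -12 + 4q = 0 gives q = 3. min AVC = 32 - 12·3 + 2·3^2 = 14.
So the shutdown price is $14.

$14 per unit, at q = 3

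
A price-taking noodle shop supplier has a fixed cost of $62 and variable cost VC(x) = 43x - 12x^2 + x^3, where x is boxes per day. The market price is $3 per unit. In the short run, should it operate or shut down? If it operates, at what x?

Strip out fixed cost: VC = 43x - 12x^2 + x^3. Then AVC = 43 - 12x + x^2 and MC = 43 - 24x + 3x^2.
The AVC parabola has its vertex at x = 12/2 = 6, where AVC = 43 - 12·6 + 6^2 = $7.
P = $3 lies below min AVC = $7; no output level covers variable cost.
The firm minimizes its loss by shutting down and losing only its fixed cost of $62.

Shut down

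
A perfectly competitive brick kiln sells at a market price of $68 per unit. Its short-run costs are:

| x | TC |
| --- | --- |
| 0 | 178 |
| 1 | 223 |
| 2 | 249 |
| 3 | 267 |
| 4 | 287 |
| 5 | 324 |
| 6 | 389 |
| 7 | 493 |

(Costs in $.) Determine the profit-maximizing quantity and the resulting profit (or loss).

Compute π = P·x − TC at each output: x=0: -178; x=1: -155; x=2: -113; x=3: -63; x=4: -15; x=5: 16; x=6: 19; x=7: -17.
Profit is maximized at x = 6. AVC there is 211/6 = $35.17 ≤ P, so producing beats shutting down (which would give -$178).

x = 6; profit = $19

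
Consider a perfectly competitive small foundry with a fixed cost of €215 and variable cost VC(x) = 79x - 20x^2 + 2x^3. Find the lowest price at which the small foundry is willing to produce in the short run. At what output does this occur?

€29 per unit, at x = 5

The shutdown price is the minimum of AVC. VC = 79x - 20x^2 + 2x^3, so AVC = 79 - 20x + 2x^2.
At the minimum of AVC, MC = AVC. MC = 79 - 40x + 6x^2; setting MC = AVC gives 4x^2 - 20x = 0, so x = 5. min AVC = 29.
So the shutdown price is €29.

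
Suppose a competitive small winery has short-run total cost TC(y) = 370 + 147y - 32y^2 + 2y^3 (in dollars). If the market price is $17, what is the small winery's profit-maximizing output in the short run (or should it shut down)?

Shut down

Strip out fixed cost: VC = 147y - 32y^2 + 2y^3. Then AVC = 147 - 32y + 2y^2 and MC = 147 - 64y + 6y^2.
AVC hits its minimum where MC = AVC, at y = 8, giving min AVC = 147 - 32·8 + 2·8^2 = $19.
Since P = $17 < min AVC = $19, price fails to cover variable cost at any output.
The firm minimizes its loss by shutting down and losing only its fixed cost of $370.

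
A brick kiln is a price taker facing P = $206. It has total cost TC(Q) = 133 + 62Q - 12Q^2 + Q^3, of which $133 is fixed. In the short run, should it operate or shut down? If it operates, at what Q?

From TC, MC = TC'(Q) = 62 - 24Q + 3Q^2 and AVC = VC/Q = 62 - 12Q + Q^2.
The AVC parabola has its vertex at Q = 12/2 = 6, where AVC = 62 - 12·6 + 6^2 = $26.
P = $206 exceeds min AVC = $26, so the firm stays open.
Set P = MC: 206 = 62 - 24Q + 3Q^2 → -144 - 24Q + 3Q^2 = 0. The roots are Q = -4 and Q = 12; the profit-maximizing output is on the rising part of MC, so Q* = 12.
Check: AVC at Q = 12 is $62 ≤ P, so revenue covers variable cost.
Profit = P·Q − TC = 206·12 − 877 = $1595.

Produce at Q = 12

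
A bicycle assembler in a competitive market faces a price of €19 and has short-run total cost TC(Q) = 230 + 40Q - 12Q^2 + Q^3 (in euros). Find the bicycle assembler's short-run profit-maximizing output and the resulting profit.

AVC = 40 - 12Q + Q^2; min AVC = €4 at Q = 6. Since P = €19 ≥ min AVC, the firm produces.
MC = 40 - 24Q + 3Q^2. Setting P = MC and taking the root on the rising branch gives Q* = 7.
TR = 19·7 = 133. TC = 230 + 35 = 265. Profit = 133 − 265 = -€132.
Shutting down would mean losing the fixed cost of €230, so operating at a loss of €132 is better by €98.

Profit = -€132 at Q = 7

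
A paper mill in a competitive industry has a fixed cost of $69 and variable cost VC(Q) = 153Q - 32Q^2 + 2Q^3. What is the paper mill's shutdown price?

$25 per unit

The shutdown price is the minimum of AVC. VC = 153Q - 32Q^2 + 2Q^3, so AVC = 153 - 32Q + 2Q^2.
At the minimum of AVC, MC = AVC. MC = 153 - 64Q + 6Q^2; setting MC = AVC gives 4Q^2 - 32Q = 0, so Q = 8. min AVC = 25.
So the shutdown price is $25.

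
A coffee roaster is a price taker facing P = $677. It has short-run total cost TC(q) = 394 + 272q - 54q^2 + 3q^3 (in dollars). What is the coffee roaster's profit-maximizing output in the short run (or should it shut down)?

Produce at q = 15

Variable cost is VC = 272q - 54q^2 + 3q^3, so AVC = VC/q = 272 - 54q + 3q^2 and MC = dTC/dq = 272 - 108q + 9q^2.
The AVC parabola has its vertex at q = 54/6 = 9, where AVC = 272 - 54·9 + 3·9^2 = $29.
Because $677 ≥ $29, revenue can cover variable cost; the firm operates.
P = MC gives -405 - 108q + 9q^2 = 0, with roots -3 and 15. Take the larger (rising MC): q* = 15.
Check: AVC at q = 15 is $137 ≤ P, so revenue covers variable cost.
Profit = P·q − TC = 677·15 − 2449 = $7706.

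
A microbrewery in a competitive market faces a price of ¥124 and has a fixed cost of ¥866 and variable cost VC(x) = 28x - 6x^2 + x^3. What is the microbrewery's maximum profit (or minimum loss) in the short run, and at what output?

AVC = 28 - 6x + x^2; min AVC = ¥19 at x = 3. Since P = ¥124 ≥ min AVC, the firm produces.
With MC = 28 - 12x + 3x^2, P = MC on the upward-sloping part at x* = 8.
TR = 124·8 = 992. TC = 866 + 352 = 1218. Profit = 992 − 1218 = -¥226.
Shutting down would mean losing the fixed cost of ¥866, so operating at a loss of ¥226 is better by ¥640.

Profit = -¥226 at x = 8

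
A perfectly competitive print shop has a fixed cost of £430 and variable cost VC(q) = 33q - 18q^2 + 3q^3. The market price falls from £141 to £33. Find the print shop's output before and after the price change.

MC = 33 - 36q + 9q^2; the shutdown threshold is min AVC = £6 (at q = 3).
With P = £141 above the shutdown price, P = MC gives q = 6.
At P = £33 ≥ min AVC, set P = MC: q = 4. The firm stays open but cuts output.

Output falls from 6 to 4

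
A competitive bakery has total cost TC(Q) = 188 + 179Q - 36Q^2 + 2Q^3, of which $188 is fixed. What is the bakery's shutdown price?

Short-run supply begins at min AVC. From VC = 179Q - 36Q^2 + 2Q^3, AVC = 179 - 36Q + 2Q^2.
At the minimum of AVC, MC = AVC. MC = 179 - 72Q + 6Q^2; setting MC = AVC gives 4Q^2 - 36Q = 0, so Q = 9. min AVC = 17.
So the shutdown price is $17.

$17 per unit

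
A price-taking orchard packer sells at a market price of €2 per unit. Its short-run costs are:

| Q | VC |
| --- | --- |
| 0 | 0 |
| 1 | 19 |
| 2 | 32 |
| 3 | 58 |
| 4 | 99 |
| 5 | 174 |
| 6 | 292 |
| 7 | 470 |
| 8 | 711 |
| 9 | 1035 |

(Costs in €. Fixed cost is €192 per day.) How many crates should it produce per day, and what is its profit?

Profit at each row (π = 2Q − TC): Q=0: -192; Q=1: -209; Q=2: -220; Q=3: -244; Q=4: -283; Q=5: -356; Q=6: -472; Q=7: -648; Q=8: -887; Q=9: -1209.
Profit is highest at Q = 0. Equivalently, the lowest AVC in the table is 32/2 ≈ €16 at Q = 2, and P = €2 falls below it — price never covers variable cost, so the firm shuts down and loses only its fixed cost.

Q = 0 (shut down); profit = -€192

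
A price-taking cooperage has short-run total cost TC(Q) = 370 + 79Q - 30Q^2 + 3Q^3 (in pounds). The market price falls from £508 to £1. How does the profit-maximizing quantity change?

AVC = 79 - 30Q + 3Q^2, minimized at Q = 5 where min AVC = £4. MC = 79 - 60Q + 9Q^2.
With P = £508 above the shutdown price, P = MC gives Q = 11.
At P = £1 < min AVC = £4, price no longer covers variable cost at any output, so the firm shuts down: Q = 0.

Output falls from 11 to 0 (the firm shuts down)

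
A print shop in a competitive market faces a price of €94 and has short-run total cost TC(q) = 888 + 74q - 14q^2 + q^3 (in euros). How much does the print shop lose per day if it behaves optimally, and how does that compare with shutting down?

Profit = -€288 at q = 10

AVC = 74 - 14q + q^2 has its minimum €25 at q = 7; price €94 clears that bar, so the firm operates.
With MC = 74 - 28q + 3q^2, P = MC on the upward-sloping part at q* = 10.
TR = 94·10 = 940. TC = 888 + 340 = 1228. Profit = 940 − 1228 = -€288.
That loss of €288 beats the €888 the firm would lose by shutting down; producing recovers €600 of fixed cost.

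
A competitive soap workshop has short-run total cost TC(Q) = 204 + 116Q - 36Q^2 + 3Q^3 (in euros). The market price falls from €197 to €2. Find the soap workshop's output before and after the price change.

Output falls from 9 to 0 (the firm shuts down)

MC = 116 - 72Q + 9Q^2; the shutdown threshold is min AVC = €8 (at Q = 6).
At P = €197 ≥ min AVC, set P = MC on the rising branch: Q = 9.
At P = €2 < min AVC = €8, price no longer covers variable cost at any output, so the firm shuts down: Q = 0.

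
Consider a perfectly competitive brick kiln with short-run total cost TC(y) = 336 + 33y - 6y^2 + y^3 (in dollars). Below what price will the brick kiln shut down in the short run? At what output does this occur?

The firm shuts down when price falls below the minimum of average variable cost. AVC = VC/y = 33 - 6y + y^2.
dAVC/dy = -6 + 2y = 0 gives y = 3. min AVC = 33 - 6·3 + 3^2 = 24.
The firm shuts down for any P below $24.

$24 per unit, at y = 3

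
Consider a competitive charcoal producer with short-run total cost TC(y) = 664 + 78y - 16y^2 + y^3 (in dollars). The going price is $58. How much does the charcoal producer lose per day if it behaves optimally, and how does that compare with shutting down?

Profit = -$264 at y = 10

AVC = 78 - 16y + y^2 has its minimum $14 at y = 8; price $58 clears that bar, so the firm operates.
With MC = 78 - 32y + 3y^2, P = MC on the upward-sloping part at y* = 10.
TR = 58·10 = 580. TC = 664 + 180 = 844. Profit = 580 − 844 = -$264.
That loss of $264 beats the $664 the firm would lose by shutting down; producing recovers $400 of fixed cost.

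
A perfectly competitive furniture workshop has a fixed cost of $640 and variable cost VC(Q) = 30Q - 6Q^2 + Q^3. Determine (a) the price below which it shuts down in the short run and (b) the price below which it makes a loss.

Shutdown price = min AVC. AVC = 30 - 6Q + Q^2, with vertex at Q = 3 and minimum $21.
ATC = 640/Q + 30 - 6Q + Q^2. Setting dATC/dQ = −640/Q^2 − 6 + 2Q = 0 gives Q = 8 (since 2·8^3 − 6·8^2 = 640).
min ATC = 640/8 + 30 − 6·8 + 8^2 = $126. That is the break-even price.
For $21 ≤ P < $126 the firm produces at a loss; below $21 it shuts down.

Shutdown price = $21; break-even price = $126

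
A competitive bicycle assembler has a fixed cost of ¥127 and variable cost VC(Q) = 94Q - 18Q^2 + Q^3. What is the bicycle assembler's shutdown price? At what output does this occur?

¥13 per unit, at Q = 9

Short-run supply begins at min AVC. From VC = 94Q - 18Q^2 + Q^3, AVC = 94 - 18Q + Q^2.
dAVC/dQ = -18 + 2Q = 0 gives Q = 9. min AVC = 94 - 18·9 + 9^2 = 13.
So the shutdown price is ¥13.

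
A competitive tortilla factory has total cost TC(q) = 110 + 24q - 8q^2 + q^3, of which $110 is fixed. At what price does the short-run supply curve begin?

$8 per unit

The firm shuts down when price falls below the minimum of average variable cost. AVC = VC/q = 24 - 8q + q^2.
At the minimum of AVC, MC = AVC. MC = 24 - 16q + 3q^2; setting MC = AVC gives 2q^2 - 8q = 0, so q = 4. min AVC = 8.
The firm shuts down for any P below $8.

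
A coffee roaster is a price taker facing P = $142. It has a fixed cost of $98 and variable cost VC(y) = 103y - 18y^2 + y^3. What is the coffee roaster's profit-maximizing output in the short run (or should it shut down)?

Produce at y = 13

Variable cost is VC = 103y - 18y^2 + y^3, so AVC = VC/y = 103 - 18y + y^2 and MC = dTC/dy = 103 - 36y + 3y^2.
The AVC parabola has its vertex at y = 18/2 = 9, where AVC = 103 - 18·9 + 9^2 = $22.
Because $142 ≥ $22, revenue can cover variable cost; the firm operates.
Solving P = MC: -39 - 36y + 3y^2 = 0 ⇒ y = -1 or 13. On the upward-sloping branch, y* = 13.
Check: AVC at y = 13 is $38 ≤ P, so revenue covers variable cost.
Profit = P·y − TC = 142·13 − 592 = $1254.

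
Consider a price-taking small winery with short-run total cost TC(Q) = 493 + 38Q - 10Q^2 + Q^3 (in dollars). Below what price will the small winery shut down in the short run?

The firm shuts down when price falls below the minimum of average variable cost. AVC = VC/Q = 38 - 10Q + Q^2.
At the minimum of AVC, MC = AVC. MC = 38 - 20Q + 3Q^2; setting MC = AVC gives 2Q^2 - 10Q = 0, so Q = 5. min AVC = 13.
For P < $13 the firm produces nothing.

$13 per unit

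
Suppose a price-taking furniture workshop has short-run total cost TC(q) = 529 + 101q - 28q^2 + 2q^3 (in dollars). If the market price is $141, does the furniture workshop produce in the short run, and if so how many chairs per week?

Strip out fixed cost: VC = 101q - 28q^2 + 2q^3. Then AVC = 101 - 28q + 2q^2 and MC = 101 - 56q + 6q^2.
AVC hits its minimum where MC = AVC, at q = 7, giving min AVC = 101 - 28·7 + 2·7^2 = $3.
Because $141 ≥ $3, revenue can cover variable cost; the firm operates.
Solving P = MC: -40 - 56q + 6q^2 = 0 ⇒ q = -2/3 or 10. On the upward-sloping branch, q* = 10.
Check: AVC at q = 10 is $21 ≤ P, so revenue covers variable cost.
Profit = P·q − TC = 141·10 − 739 = $671.

Produce at q = 10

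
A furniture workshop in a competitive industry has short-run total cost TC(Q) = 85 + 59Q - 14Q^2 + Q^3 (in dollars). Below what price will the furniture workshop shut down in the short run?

$10 per unit

The firm shuts down when price falls below the minimum of average variable cost. AVC = VC/Q = 59 - 14Q + Q^2.
At the minimum of AVC, MC = AVC. MC = 59 - 28Q + 3Q^2; setting MC = AVC gives 2Q^2 - 14Q = 0, so Q = 7. min AVC = 10.
So the shutdown price is $10.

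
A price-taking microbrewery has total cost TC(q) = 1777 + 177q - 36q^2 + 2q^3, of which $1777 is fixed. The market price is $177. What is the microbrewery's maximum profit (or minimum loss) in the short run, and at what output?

AVC = 177 - 36q + 2q^2 has its minimum $15 at q = 9; price $177 clears that bar, so the firm operates.
With MC = 177 - 72q + 6q^2, P = MC on the upward-sloping part at q* = 12.
TR = 177·12 = 2124. TC = 1777 + 396 = 2173. Profit = 2124 − 2173 = -$49.
By producing, the firm covers all variable cost plus $1728 of fixed cost; shutting down would lose the full $1777.

Profit = -$49 at q = 12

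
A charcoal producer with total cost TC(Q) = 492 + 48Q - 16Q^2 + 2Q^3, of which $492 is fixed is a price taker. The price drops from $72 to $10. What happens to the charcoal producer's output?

Output falls from 6 to 0 (the firm shuts down)

MC = 48 - 32Q + 6Q^2; the shutdown threshold is min AVC = $16 (at Q = 4).
With P = $72 above the shutdown price, P = MC gives Q = 6.
At P = $10 < min AVC = $16, price no longer covers variable cost at any output, so the firm shuts down: Q = 0.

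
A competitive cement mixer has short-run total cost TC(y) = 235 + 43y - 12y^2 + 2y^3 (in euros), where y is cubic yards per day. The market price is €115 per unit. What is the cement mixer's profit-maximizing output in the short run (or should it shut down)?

Variable cost is VC = 43y - 12y^2 + 2y^3, so AVC = VC/y = 43 - 12y + 2y^2 and MC = dTC/dy = 43 - 24y + 6y^2.
AVC hits its minimum where MC = AVC, at y = 3, giving min AVC = 43 - 12·3 + 2·3^2 = €25.
Because €115 ≥ €25, revenue can cover variable cost; the firm operates.
P = MC gives -72 - 24y + 6y^2 = 0, with roots -2 and 6. Take the larger (rising MC): y* = 6.
Check: AVC at y = 6 is €43 ≤ P, so revenue covers variable cost.
Profit = P·y − TC = 115·6 − 493 = €197.

Produce at y = 6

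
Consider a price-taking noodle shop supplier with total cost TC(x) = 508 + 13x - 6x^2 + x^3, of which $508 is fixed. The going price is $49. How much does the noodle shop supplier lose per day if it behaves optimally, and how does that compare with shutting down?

AVC = 13 - 6x + x^2; min AVC = $4 at x = 3. Since P = $49 ≥ min AVC, the firm produces.
MC = 13 - 12x + 3x^2. Setting P = MC and taking the root on the rising branch gives x* = 6.
TR = 49·6 = 294. TC = 508 + 78 = 586. Profit = 294 − 586 = -$292.
That loss of $292 beats the $508 the firm would lose by shutting down; producing recovers $216 of fixed cost.

Profit = -$292 at x = 6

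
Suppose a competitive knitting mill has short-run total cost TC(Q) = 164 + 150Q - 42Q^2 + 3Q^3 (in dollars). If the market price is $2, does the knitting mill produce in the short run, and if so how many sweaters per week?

Variable cost is VC = 150Q - 42Q^2 + 3Q^3, so AVC = VC/Q = 150 - 42Q + 3Q^2 and MC = dTC/dQ = 150 - 84Q + 9Q^2.
AVC is minimized where dAVC/dQ = -42 + 6Q = 0, at Q = 7; min AVC = 150 - 42·7 + 3·7^2 = $3.
With P < min AVC ($2 < $3), every unit sold adds to the loss.
Shutting down limits the loss to fixed cost, $164.

Shut down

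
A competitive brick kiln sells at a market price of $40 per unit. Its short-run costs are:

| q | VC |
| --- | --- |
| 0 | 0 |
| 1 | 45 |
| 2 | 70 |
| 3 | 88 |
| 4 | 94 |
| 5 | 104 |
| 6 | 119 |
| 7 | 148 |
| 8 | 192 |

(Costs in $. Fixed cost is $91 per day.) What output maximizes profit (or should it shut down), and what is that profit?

q = 7; profit = $41

Compute π = P·q − TC at each output: q=0: -91; q=1: -96; q=2: -81; q=3: -59; q=4: -25; q=5: 5; q=6: 30; q=7: 41; q=8: 37.
Profit is maximized at q = 7. AVC there is 148/7 = $21.14 ≤ P, so producing beats shutting down (which would give -$91).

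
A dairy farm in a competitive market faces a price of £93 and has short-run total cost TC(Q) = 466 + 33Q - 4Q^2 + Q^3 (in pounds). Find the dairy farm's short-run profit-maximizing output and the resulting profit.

Profit = -£178 at Q = 6

AVC = 33 - 4Q + Q^2; min AVC = £29 at Q = 2. Since P = £93 ≥ min AVC, the firm produces.
With MC = 33 - 8Q + 3Q^2, P = MC on the upward-sloping part at Q* = 6.
TR = 93·6 = 558. TC = 466 + 270 = 736. Profit = 558 − 736 = -£178.
By producing, the firm covers all variable cost plus £288 of fixed cost; shutting down would lose the full £466.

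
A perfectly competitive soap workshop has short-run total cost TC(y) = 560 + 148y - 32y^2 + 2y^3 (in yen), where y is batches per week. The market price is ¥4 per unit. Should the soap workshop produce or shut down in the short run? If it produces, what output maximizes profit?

Strip out fixed cost: VC = 148y - 32y^2 + 2y^3. Then AVC = 148 - 32y + 2y^2 and MC = 148 - 64y + 6y^2.
AVC is minimized where dAVC/dy = -32 + 4y = 0, at y = 8; min AVC = 148 - 32·8 + 2·8^2 = ¥20.
With P < min AVC (¥4 < ¥20), every unit sold adds to the loss.
Shutting down limits the loss to fixed cost, ¥560.

Shut down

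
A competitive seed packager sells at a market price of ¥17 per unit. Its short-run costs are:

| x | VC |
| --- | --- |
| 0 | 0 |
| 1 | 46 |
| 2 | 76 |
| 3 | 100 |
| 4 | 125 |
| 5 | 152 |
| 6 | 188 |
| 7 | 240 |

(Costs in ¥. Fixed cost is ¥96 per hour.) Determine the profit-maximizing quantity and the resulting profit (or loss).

x = 0 (shut down); profit = -¥96

Compute π = P·x − TC at each output: x=0: -96; x=1: -125; x=2: -138; x=3: -145; x=4: -153; x=5: -163; x=6: -182; x=7: -217.
Profit is highest at x = 0. Equivalently, the lowest AVC in the table is 152/5 ≈ ¥30.40 at x = 5, and P = ¥17 falls below it — price never covers variable cost, so the firm shuts down and loses only its fixed cost.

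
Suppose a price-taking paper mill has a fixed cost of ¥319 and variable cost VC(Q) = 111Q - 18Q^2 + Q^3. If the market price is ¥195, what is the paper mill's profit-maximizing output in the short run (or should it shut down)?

From TC, MC = TC'(Q) = 111 - 36Q + 3Q^2 and AVC = VC/Q = 111 - 18Q + Q^2.
AVC is minimized where dAVC/dQ = -18 + 2Q = 0, at Q = 9; min AVC = 111 - 18·9 + 9^2 = ¥30.
P = ¥195 exceeds min AVC = ¥30, so the firm stays open.
Set P = MC: 195 = 111 - 36Q + 3Q^2 → -84 - 36Q + 3Q^2 = 0. The roots are Q = -2 and Q = 14; the profit-maximizing output is on the rising part of MC, so Q* = 14.
Check: AVC at Q = 14 is ¥55 ≤ P, so revenue covers variable cost.
Profit = P·Q − TC = 195·14 − 1089 = ¥1641.

Produce at Q = 14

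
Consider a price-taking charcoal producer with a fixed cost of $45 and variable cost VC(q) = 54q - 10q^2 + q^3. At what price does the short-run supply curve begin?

Short-run supply begins at min AVC. From VC = 54q - 10q^2 + q^3, AVC = 54 - 10q + q^2.
At the minimum of AVC, MC = AVC. MC = 54 - 20q + 3q^2; setting MC = AVC gives 2q^2 - 10q = 0, so q = 5. min AVC = 29.
So the shutdown price is $29.

$29 per unit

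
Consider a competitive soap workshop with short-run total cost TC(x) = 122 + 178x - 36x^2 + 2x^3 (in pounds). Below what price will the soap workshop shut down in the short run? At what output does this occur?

The shutdown price is the minimum of AVC. VC = 178x - 36x^2 + 2x^3, so AVC = 178 - 36x + 2x^2.
dAVC/dx = -36 + 4x = 0 gives x = 9. min AVC = 178 - 36·9 + 2·9^2 = 16.
The firm shuts down for any P below £16.

£16 per unit, at x = 9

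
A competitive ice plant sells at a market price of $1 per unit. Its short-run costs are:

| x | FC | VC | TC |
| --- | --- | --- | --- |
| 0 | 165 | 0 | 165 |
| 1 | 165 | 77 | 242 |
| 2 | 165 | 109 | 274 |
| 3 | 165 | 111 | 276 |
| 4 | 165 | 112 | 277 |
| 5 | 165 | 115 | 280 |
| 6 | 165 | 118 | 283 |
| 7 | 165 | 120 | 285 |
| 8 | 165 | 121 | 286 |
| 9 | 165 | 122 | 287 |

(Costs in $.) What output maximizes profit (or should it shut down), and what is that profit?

Compute π = P·x − TC at each output: x=0: -165; x=1: -241; x=2: -272; x=3: -273; x=4: -273; x=5: -275; x=6: -277; x=7: -278; x=8: -278; x=9: -278.
Profit is highest at x = 0. Equivalently, the lowest AVC in the table is 122/9 ≈ $13.56 at x = 9, and P = $1 falls below it — price never covers variable cost, so the firm shuts down and loses only its fixed cost.

x = 0 (shut down); profit = -$165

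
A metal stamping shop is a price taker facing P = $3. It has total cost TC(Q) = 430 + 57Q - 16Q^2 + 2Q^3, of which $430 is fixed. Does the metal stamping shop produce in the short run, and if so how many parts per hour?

Shut down

Variable cost is VC = 57Q - 16Q^2 + 2Q^3, so AVC = VC/Q = 57 - 16Q + 2Q^2 and MC = dTC/dQ = 57 - 32Q + 6Q^2.
The AVC parabola has its vertex at Q = 16/4 = 4, where AVC = 57 - 16·4 + 2·4^2 = $25.
With P < min AVC ($3 < $25), every unit sold adds to the loss.
Shutting down limits the loss to fixed cost, $430.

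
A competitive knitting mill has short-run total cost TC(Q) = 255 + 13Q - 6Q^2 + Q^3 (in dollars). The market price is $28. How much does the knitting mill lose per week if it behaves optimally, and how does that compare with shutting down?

Profit = -$155 at Q = 5

AVC = 13 - 6Q + Q^2; min AVC = $4 at Q = 3. Since P = $28 ≥ min AVC, the firm produces.
MC = 13 - 12Q + 3Q^2. Setting P = MC and taking the root on the rising branch gives Q* = 5.
TR = 28·5 = 140. TC = 255 + 40 = 295. Profit = 140 − 295 = -$155.
By producing, the firm covers all variable cost plus $100 of fixed cost; shutting down would lose the full $255.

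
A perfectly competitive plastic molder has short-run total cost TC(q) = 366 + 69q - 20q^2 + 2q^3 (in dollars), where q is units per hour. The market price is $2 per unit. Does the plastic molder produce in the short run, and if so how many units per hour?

Strip out fixed cost: VC = 69q - 20q^2 + 2q^3. Then AVC = 69 - 20q + 2q^2 and MC = 69 - 40q + 6q^2.
The AVC parabola has its vertex at q = 20/4 = 5, where AVC = 69 - 20·5 + 2·5^2 = $19.
Since P = $2 < min AVC = $19, price fails to cover variable cost at any output.
Shutting down limits the loss to fixed cost, $366.

Shut down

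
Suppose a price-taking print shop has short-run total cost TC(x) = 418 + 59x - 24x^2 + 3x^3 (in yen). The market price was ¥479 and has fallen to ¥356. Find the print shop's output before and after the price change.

MC = 59 - 48x + 9x^2; the shutdown threshold is min AVC = ¥11 (at x = 4).
At P = ¥479 ≥ min AVC, set P = MC on the rising branch: x = 10.
At P = ¥356 ≥ min AVC, set P = MC: x = 9. The firm stays open but cuts output.

Output falls from 10 to 9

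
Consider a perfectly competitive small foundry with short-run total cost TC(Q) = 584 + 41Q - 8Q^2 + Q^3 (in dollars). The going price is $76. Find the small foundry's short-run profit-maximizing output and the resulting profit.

AVC = 41 - 8Q + Q^2; min AVC = $25 at Q = 4. Since P = $76 ≥ min AVC, the firm produces.
MC = 41 - 16Q + 3Q^2. Setting P = MC and taking the root on the rising branch gives Q* = 7.
TR = 76·7 = 532. TC = 584 + 238 = 822. Profit = 532 − 822 = -$290.
By producing, the firm covers all variable cost plus $294 of fixed cost; shutting down would lose the full $584.

Profit = -$290 at Q = 7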